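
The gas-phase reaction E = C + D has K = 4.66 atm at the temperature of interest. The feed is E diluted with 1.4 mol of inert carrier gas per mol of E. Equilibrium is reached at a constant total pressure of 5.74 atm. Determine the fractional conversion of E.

Take 1 mol E as basis and let X be its fractional conversion, so ξ = X.
At extent ξ: n_E = 1 − X; n_C = X; n_D = X; n_I = 1.4 (inert).
Summing: n_T = 2.4 + X.
With p_i = (n_i/n_T)P, K = p_C p_D / (p_E).
Substituting and setting equal to 4.66 atm gives a polynomial in X; the root in (0,1) is X = 0.770.

X = 0.770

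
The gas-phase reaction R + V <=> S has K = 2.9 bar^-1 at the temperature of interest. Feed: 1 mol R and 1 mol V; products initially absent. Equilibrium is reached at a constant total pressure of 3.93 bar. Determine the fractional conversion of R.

Let X = conversion of R (basis 1 mol R); extent of reaction ξ = X.
Species balance: n_R = 1 − X; n_V = 1 − X; n_S = X.
n_T = Σnᵢ = 2 − X.
With p_i = (n_i/n_T)P, K = p_S / (p_R p_V).
Setting this equal to 2.9 bar^-1 and taking the physical root (0 < X < 1) gives X = 0.716.

X = 0.716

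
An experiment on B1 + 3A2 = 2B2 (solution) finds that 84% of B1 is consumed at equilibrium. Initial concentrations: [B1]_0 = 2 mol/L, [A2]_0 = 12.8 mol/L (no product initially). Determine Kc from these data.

Let X = conversion of B1.
Concentrations: [B1] = 2 − 2X; [A2] = 12.8 − 6X; [B2] = 4X.
At X = 0.84: [B1] = 0.32, [A2] = 7.76, [B2] = 3.36.
Kc = [B2]^2 / ([B1] [A2]^3) = 0.0755 (mol/L)^-2.

Kc = 0.0755 (mol/L)^-2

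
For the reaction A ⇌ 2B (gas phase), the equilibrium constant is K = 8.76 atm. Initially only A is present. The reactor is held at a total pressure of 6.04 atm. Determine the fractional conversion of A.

X = 0.516

Basis: 1 mol A initially; let X = conversion of A. Extent ξ = X.
Species balance: n_A = 1 − X; n_B = 2X.
n_T = Σnᵢ = 1 + X.
y_i = n_i/n_T, p_i = y_i·P. K = p_B^2 / (p_A).
This yields a degree-2 equation in X; solving on (0,1), X = 0.516.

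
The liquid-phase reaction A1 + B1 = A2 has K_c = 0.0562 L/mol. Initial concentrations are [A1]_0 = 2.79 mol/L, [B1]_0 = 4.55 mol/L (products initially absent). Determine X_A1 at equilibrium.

X = 0.185

Let X = conversion of A1; extent ξ = 2.79·X mol/L.
Concentrations: [A1] = 2.79 − 2.79X; [B1] = 4.55 − 2.79X; [A2] = 2.79X.
K_c = [A2] / ([A1] [B1]).
Equating to 0.0562 L/mol: the physical root is X = 0.185.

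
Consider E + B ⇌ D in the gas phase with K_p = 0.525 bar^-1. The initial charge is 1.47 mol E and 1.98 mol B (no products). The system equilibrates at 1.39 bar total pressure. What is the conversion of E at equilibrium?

X = 0.274

Basis: 1.47 mol E initially; let X = conversion of E. Extent ξ = 1.47X.
Species balance: n_E = 1.47 − 1.47X; n_B = 1.98 − 1.47X; n_D = 1.47X.
n_T = Σnᵢ = 3.45 − 1.47X.
Mole fractions y_i = n_i/n_T; K_p = p_D / (p_E p_B) with p_i = y_i·P.
This yields a degree-2 equation in X; solving on (0,1), X = 0.274.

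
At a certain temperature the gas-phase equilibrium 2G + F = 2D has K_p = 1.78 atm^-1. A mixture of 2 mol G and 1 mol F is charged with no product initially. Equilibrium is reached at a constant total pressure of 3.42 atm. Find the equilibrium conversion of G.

X = 0.520

Let X = conversion of G (basis 2 mol G); extent of reaction ξ = X.
Moles: n_G = 2 − 2X; n_F = 1 − X; n_D = 2X.
Total moles n_T = 3 − X.
y_i = n_i/n_T, p_i = y_i·P. K_p = p_D^2 / (p_G^2 p_F).
Setting this equal to 1.78 atm^-1 and taking the physical root (0 < X < 1) gives X = 0.520.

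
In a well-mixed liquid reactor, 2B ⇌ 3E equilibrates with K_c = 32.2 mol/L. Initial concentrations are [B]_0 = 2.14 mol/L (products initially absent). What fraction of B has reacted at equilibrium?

X = 0.714

Let X = conversion of B; extent ξ = 2.14X/2 mol/L.
Concentrations: [B] = 2.14 − 2.14X; [E] = 3.21X.
K_c = [E]^3 / ([B]^2).
This equals 32.2 at X = 0.714 (the root in 0 < X < 1).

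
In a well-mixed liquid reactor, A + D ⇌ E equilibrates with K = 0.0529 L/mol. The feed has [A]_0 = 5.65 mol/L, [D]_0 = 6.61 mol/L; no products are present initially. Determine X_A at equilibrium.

Let X = conversion of A; extent ξ = 5.65·X mol/L.
Concentrations: [A] = 5.65 − 5.65X; [D] = 6.61 − 5.65X; [E] = 5.65X.
K = [E] / ([A] [D]).
Equating to 0.0529 L/mol: the physical root is X = 0.221.

X = 0.221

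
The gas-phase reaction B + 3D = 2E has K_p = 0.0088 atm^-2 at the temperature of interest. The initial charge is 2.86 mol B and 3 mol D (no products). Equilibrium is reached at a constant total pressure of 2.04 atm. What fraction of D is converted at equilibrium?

X = 0.121

Basis: 3 mol D initially; let X = conversion of D. Extent ξ = X.
At extent ξ: n_B = 2.86 − X; n_D = 3 − 3X; n_E = 2X.
Total moles n_T = 5.86 − 2X.
With p_i = (n_i/n_T)P, K_p = p_E^2 / (p_B p_D^3).
Substituting and setting equal to 0.0088 atm^-2 gives a polynomial in X; the root in (0,1) is X = 0.121.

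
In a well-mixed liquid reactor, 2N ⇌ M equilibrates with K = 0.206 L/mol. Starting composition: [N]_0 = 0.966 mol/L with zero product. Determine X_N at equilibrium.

Let X = conversion of N; extent ξ = 0.966X/2 mol/L.
Concentrations: [N] = 0.966 − 0.966X; [M] = 0.483X.
K = [M] / ([N]^2).
Solving K = 0.206 for X ∈ (0,1): X = 0.234.

X = 0.234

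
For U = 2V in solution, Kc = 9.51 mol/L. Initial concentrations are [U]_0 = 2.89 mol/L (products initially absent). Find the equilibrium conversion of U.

Let X = conversion of U; extent ξ = 2.89·X mol/L.
Concentrations: [U] = 2.89 − 2.89X; [V] = 5.78X.
Kc = [V]^2 / ([U]).
This equals 9.51 at X = 0.585 (the root in 0 < X < 1).

X = 0.585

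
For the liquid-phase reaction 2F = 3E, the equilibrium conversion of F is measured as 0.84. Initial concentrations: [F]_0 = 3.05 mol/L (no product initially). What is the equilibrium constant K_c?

K_c = 238 mol/L

Let X = conversion of F.
Concentrations: [F] = 3.05 − 3.05X; [E] = 4.57X.
At X = 0.84: [F] = 0.488, [E] = 3.84.
K_c = [E]^3 / ([F]^2) = 238 mol/L.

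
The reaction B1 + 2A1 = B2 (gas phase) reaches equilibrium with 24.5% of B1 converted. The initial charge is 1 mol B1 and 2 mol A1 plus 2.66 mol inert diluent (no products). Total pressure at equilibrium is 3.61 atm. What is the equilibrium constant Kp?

Take 1 mol B1 as basis and let X be its fractional conversion, so ξ = X.
Mole table: n_B1 = 1 − X; n_A1 = 2 − 2X; n_B2 = X; n_I = 2.66 (inert).
Total moles n_T = 5.66 − 2X.
At X = 0.245: n_B1 = 0.755, n_A1 = 1.51, n_B2 = 0.245, n_T = 5.17.
p_i = (n_i/n_T)·P. Kp = p_B2 / (p_B1 p_A1^2) = 0.292 atm^-2.

Kp = 0.292 atm^-2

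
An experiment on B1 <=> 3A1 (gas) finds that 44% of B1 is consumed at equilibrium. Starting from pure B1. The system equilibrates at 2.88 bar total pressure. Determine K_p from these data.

Take 1 mol B1 as basis and let X be its fractional conversion, so ξ = X.
At extent ξ: n_B1 = 1 − X; n_A1 = 3X.
Total moles n_T = 1 + 2X.
At X = 0.44: n_B1 = 0.56, n_A1 = 1.32, n_T = 1.88.
p_i = (n_i/n_T)·P. K_p = p_A1^3 / (p_B1) = 9.64 bar^2.

K_p = 9.64 bar^2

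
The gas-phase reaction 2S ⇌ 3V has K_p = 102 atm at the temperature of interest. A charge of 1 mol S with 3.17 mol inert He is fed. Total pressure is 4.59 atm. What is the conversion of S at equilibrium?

X = 0.856

Take 1 mol S as basis and let X be its fractional conversion, so ξ = 0.5X.
Mole table: n_S = 1 − X; n_V = 1.5X; n_I = 3.17 (inert).
Summing: n_T = 4.17 + 0.5X.
y_i = n_i/n_T, p_i = y_i·P. K_p = p_V^3 / (p_S^2).
Equating to 102 atm and solving on 0 < X < 1: X = 0.856.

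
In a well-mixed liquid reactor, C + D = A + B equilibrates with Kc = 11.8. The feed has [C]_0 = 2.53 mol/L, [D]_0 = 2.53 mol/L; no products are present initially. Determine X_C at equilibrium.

X = 0.775

Let X = conversion of C; extent ξ = 2.53·X mol/L.
Concentrations: [C] = 2.53 − 2.53X; [D] = 2.53 − 2.53X; [A] = 2.53X; [B] = 2.53X.
Kc = [A] [B] / ([C] [D]).
Setting equal to 11.8 and solving for X on (0,1) gives X = 0.775.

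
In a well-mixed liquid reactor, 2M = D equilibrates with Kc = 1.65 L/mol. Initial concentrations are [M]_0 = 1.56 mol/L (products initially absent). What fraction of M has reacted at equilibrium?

Let X = conversion of M; extent ξ = 1.56X/2 mol/L.
Concentrations: [M] = 1.56 − 1.56X; [D] = 0.78X.
Kc = [D] / ([M]^2).
Equating to 1.65 L/mol: the physical root is X = 0.646.

X = 0.646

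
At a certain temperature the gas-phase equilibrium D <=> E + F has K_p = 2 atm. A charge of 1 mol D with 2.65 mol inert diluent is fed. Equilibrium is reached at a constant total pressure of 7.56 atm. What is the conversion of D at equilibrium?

Take 1 mol D as basis and let X be its fractional conversion, so ξ = X.
Species balance: n_D = 1 − X; n_E = X; n_F = X; n_I = 2.65 (inert).
n_T = Σnᵢ = 3.65 + X.
With p_i = (n_i/n_T)P, K_p = p_E p_F / (p_D).
Setting this equal to 2 atm and taking the physical root (0 < X < 1) gives X = 0.640.

X = 0.640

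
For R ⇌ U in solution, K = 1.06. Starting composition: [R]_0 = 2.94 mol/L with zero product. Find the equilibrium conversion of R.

X = 0.515

Let X = conversion of R; extent ξ = 2.94·X mol/L.
Concentrations: [R] = 2.94 − 2.94X; [U] = 2.94X.
K = [U] / ([R]).
This equals 1.06 at X = 0.515 (the root in 0 < X < 1).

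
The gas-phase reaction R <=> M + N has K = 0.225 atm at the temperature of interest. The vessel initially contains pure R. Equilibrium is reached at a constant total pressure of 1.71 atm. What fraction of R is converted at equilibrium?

X = 0.341

Take 1 mol R as basis and let X be its fractional conversion, so ξ = X.
Species balance: n_R = 1 − X; n_M = X; n_N = X.
Total moles n_T = 1 + X.
Mole fractions y_i = n_i/n_T; K = p_M p_N / (p_R) with p_i = y_i·P.
Equating to 0.225 atm and solving on 0 < X < 1: X = 0.341.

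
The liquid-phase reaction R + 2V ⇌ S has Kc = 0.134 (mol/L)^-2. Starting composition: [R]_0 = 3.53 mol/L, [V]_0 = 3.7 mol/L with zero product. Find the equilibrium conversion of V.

Let X = conversion of V; extent ξ = 3.7X/2 mol/L.
Concentrations: [R] = 3.53 − 1.85X; [V] = 3.7 − 3.7X; [S] = 1.85X.
Kc = [S] / ([R] [V]^2).
Equating to 0.134 (mol/L)^-2: the physical root is X = 0.538.

X = 0.538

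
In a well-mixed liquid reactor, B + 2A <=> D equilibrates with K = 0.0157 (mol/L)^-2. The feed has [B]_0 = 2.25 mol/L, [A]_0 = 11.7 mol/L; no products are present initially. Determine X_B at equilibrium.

X = 0.568

Let X = conversion of B; extent ξ = 2.25·X mol/L.
Concentrations: [B] = 2.25 − 2.25X; [A] = 11.7 − 4.5X; [D] = 2.25X.
K = [D] / ([B] [A]^2).
Setting equal to 0.0157 and solving for X on (0,1) gives X = 0.568.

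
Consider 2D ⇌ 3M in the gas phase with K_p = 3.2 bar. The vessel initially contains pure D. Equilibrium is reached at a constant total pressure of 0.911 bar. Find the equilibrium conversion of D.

X = 0.600

Basis: 1 mol D initially; let X = conversion of D. Extent ξ = 0.5X.
Mole table: n_D = 1 − X; n_M = 1.5X.
Summing: n_T = 1 + 0.5X.
With p_i = (n_i/n_T)P, K_p = p_M^3 / (p_D^2).
Substituting and setting equal to 3.2 bar gives a polynomial in X; the root in (0,1) is X = 0.600.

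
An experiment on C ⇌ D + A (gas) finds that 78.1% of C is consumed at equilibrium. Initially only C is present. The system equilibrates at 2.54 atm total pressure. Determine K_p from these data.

K_p = 3.97 atm

Take 1 mol C as basis and let X be its fractional conversion, so ξ = X.
Moles: n_C = 1 − X; n_D = X; n_A = X.
n_T = Σnᵢ = 1 + X.
At X = 0.781: n_C = 0.219, n_D = 0.781, n_A = 0.781, n_T = 1.78.
p_i = (n_i/n_T)·P. K_p = p_D p_A / (p_C) = 3.97 atm.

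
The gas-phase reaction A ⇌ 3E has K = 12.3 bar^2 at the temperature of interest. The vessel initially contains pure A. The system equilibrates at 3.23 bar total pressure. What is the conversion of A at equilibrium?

X = 0.442

Basis: 1 mol A initially; let X = conversion of A. Extent ξ = X.
Moles: n_A = 1 − X; n_E = 3X.
Total moles n_T = 1 + 2X.
With p_i = (n_i/n_T)P, K = p_E^3 / (p_A).
This yields a degree-3 equation in X; solving on (0,1), X = 0.442.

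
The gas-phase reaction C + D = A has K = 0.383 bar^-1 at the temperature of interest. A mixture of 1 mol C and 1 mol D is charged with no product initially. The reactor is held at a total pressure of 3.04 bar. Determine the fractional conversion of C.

Basis: 1 mol C initially; let X = conversion of C. Extent ξ = X.
Moles: n_C = 1 − X; n_D = 1 − X; n_A = X.
Summing: n_T = 2 − X.
With p_i = (n_i/n_T)P, K = p_A / (p_C p_D).
Setting this equal to 0.383 bar^-1 and taking the physical root (0 < X < 1) gives X = 0.320.

X = 0.320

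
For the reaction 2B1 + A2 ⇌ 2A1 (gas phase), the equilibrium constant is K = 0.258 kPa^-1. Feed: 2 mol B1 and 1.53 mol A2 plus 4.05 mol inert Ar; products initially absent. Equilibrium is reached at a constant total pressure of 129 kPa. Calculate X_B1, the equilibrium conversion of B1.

X = 0.670

Take 2 mol B1 as basis and let X be its fractional conversion, so ξ = X.
Moles: n_B1 = 2 − 2X; n_A2 = 1.53 − X; n_A1 = 2X; n_I = 4.05 (inert).
Total moles n_T = 7.58 − X.
With p_i = (n_i/n_T)P, K = p_A1^2 / (p_B1^2 p_A2).
Equating to 0.258 kPa^-1 and solving on 0 < X < 1: X = 0.670.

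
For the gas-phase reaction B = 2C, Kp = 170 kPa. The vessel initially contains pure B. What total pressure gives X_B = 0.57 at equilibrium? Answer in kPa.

P = 88.3 kPa

Let X = conversion of B (basis 1 mol B); extent of reaction ξ = X.
Species balance: n_B = 1 − X; n_C = 2X.
Total moles n_T = 1 + X.
Kp = p_C^2 / (p_B) with p_i = (n_i/n_T)·P.
At X = 0.57: the mole-fraction product g(X) = Π y_i^ν_i = 1.925. Since Kp = g(X)·P^{1}, P = (Kp/g)^(1/1) = (170/1.925)^(1/1) = 88.3 kPa.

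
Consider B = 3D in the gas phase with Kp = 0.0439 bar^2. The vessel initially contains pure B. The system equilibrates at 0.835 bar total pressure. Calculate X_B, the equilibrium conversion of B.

X = 0.150

Take 1 mol B as basis and let X be its fractional conversion, so ξ = X.
Mole table: n_B = 1 − X; n_D = 3X.
Summing: n_T = 1 + 2X.
With p_i = (n_i/n_T)P, Kp = p_D^3 / (p_B).
Substituting and setting equal to 0.0439 bar^2 gives a polynomial in X; the root in (0,1) is X = 0.150.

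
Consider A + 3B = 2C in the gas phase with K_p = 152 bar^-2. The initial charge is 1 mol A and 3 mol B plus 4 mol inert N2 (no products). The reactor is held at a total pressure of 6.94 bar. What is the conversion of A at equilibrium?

X = 0.845

Take 1 mol A as basis and let X be its fractional conversion, so ξ = X.
At extent ξ: n_A = 1 − X; n_B = 3 − 3X; n_C = 2X; n_I = 4 (inert).
Total moles n_T = 8 − 2X.
y_i = n_i/n_T, p_i = y_i·P. K_p = p_C^2 / (p_A p_B^3).
Equating to 152 bar^-2 and solving on 0 < X < 1: X = 0.845.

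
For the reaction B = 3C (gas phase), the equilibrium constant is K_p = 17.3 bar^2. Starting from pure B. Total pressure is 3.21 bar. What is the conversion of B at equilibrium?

Let X = conversion of B (basis 1 mol B); extent of reaction ξ = X.
Mole table: n_B = 1 − X; n_C = 3X.
Summing: n_T = 1 + 2X.
With p_i = (n_i/n_T)P, K_p = p_C^3 / (p_B).
Equating to 17.3 bar^2 and solving on 0 < X < 1: X = 0.499.

X = 0.499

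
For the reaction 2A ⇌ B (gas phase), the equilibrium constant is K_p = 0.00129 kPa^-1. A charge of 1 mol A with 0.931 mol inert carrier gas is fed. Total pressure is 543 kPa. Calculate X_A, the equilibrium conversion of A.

X = 0.343

Let X = conversion of A (basis 1 mol A); extent of reaction ξ = 0.5X.
Moles: n_A = 1 − X; n_B = 0.5X; n_I = 0.931 (inert).
Summing: n_T = 1.93 − 0.5X.
With p_i = (n_i/n_T)P, K_p = p_B / (p_A^2).
Equating to 0.00129 kPa^-1 and solving on 0 < X < 1: X = 0.343.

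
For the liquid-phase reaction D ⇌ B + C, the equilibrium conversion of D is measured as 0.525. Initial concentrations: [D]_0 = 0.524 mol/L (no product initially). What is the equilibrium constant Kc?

Let X = conversion of D.
Concentrations: [D] = 0.524 − 0.524X; [B] = 0.524X; [C] = 0.524X.
At X = 0.525: [D] = 0.249, [B] = 0.275, [C] = 0.275.
Kc = [B] [C] / ([D]) = 0.304 mol/L.

Kc = 0.304 mol/L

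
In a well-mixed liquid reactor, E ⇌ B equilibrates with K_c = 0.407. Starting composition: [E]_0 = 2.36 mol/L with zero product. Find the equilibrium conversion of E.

Let X = conversion of E; extent ξ = 2.36·X mol/L.
Concentrations: [E] = 2.36 − 2.36X; [B] = 2.36X.
K_c = [B] / ([E]).
Setting equal to 0.407 and solving for X on (0,1) gives X = 0.289.

X = 0.289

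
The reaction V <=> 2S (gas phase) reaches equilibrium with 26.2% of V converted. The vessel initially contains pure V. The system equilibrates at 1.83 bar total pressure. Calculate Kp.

Take 1 mol V as basis and let X be its fractional conversion, so ξ = X.
Moles: n_V = 1 − X; n_S = 2X.
Total moles n_T = 1 + X.
At X = 0.262: n_V = 0.738, n_S = 0.524, n_T = 1.26.
p_i = (n_i/n_T)·P. Kp = p_S^2 / (p_V) = 0.54 bar.

Kp = 0.54 bar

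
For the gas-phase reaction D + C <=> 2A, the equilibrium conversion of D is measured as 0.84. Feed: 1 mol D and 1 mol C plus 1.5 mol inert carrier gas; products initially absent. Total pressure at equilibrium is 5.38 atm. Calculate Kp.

Kp = 110

Basis: 1 mol D initially; let X = conversion of D. Extent ξ = X.
Mole table: n_D = 1 − X; n_C = 1 − X; n_A = 2X; n_I = 1.5 (inert).
Since Δν = 0, n_T = 3.5 throughout.
At X = 0.84: n_D = 0.16, n_C = 0.16, n_A = 1.68, n_T = 3.5.
p_i = (n_i/n_T)·P. Kp = p_A^2 / (p_D p_C) = 110.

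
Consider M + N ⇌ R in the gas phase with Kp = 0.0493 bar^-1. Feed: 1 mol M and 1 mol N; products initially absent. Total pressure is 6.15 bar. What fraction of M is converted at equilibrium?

Basis: 1 mol M initially; let X = conversion of M. Extent ξ = X.
Mole table: n_M = 1 − X; n_N = 1 − X; n_R = X.
Total moles n_T = 2 − X.
Mole fractions y_i = n_i/n_T; Kp = p_R / (p_M p_N) with p_i = y_i·P.
This yields a degree-2 equation in X; solving on (0,1), X = 0.124.

X = 0.124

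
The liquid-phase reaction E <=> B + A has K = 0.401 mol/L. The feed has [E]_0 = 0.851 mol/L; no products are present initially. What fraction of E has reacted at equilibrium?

X = 0.490

Let X = conversion of E; extent ξ = 0.851·X mol/L.
Concentrations: [E] = 0.851 − 0.851X; [B] = 0.851X; [A] = 0.851X.
K = [B] [A] / ([E]).
Setting equal to 0.401 and solving for X on (0,1) gives X = 0.490.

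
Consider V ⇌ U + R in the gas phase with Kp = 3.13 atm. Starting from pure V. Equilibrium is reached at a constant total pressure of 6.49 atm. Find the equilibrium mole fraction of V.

y_V = 0.274

Let X = conversion of V (basis 1 mol V); extent of reaction ξ = X.
Mole table: n_V = 1 − X; n_U = X; n_R = X.
Total moles n_T = 1 + X.
Mole fractions y_i = n_i/n_T; Kp = p_U p_R / (p_V) with p_i = y_i·P.
Equating to 3.13 atm and solving on 0 < X < 1: X = 0.570.
Then n_V = 0.43, n_T = 1.57, so y_V = 0.274.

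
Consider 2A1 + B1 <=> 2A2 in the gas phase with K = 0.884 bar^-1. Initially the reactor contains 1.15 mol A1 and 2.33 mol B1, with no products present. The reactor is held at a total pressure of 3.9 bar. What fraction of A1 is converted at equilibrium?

Let X = conversion of A1 (basis 1.15 mol A1); extent of reaction ξ = 0.575X.
Species balance: n_A1 = 1.15 − 1.15X; n_B1 = 2.33 − 0.575X; n_A2 = 1.15X.
Total moles n_T = 3.48 − 0.575X.
y_i = n_i/n_T, p_i = y_i·P. K = p_A2^2 / (p_A1^2 p_B1).
Setting this equal to 0.884 bar^-1 and taking the physical root (0 < X < 1) gives X = 0.596.

X = 0.596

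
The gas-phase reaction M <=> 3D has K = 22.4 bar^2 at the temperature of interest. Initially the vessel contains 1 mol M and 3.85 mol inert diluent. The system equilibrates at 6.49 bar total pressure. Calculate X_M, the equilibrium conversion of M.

X = 0.642

Take 1 mol M as basis and let X be its fractional conversion, so ξ = X.
Mole table: n_M = 1 − X; n_D = 3X; n_I = 3.85 (inert).
Summing: n_T = 4.85 + 2X.
y_i = n_i/n_T, p_i = y_i·P. K = p_D^3 / (p_M).
Substituting and setting equal to 22.4 bar^2 gives a polynomial in X; the root in (0,1) is X = 0.642.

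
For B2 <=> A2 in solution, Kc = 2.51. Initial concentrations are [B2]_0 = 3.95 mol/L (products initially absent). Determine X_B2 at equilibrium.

Let X = conversion of B2; extent ξ = 3.95·X mol/L.
Concentrations: [B2] = 3.95 − 3.95X; [A2] = 3.95X.
Kc = [A2] / ([B2]).
Solving Kc = 2.51 for X ∈ (0,1): X = 0.715.

X = 0.715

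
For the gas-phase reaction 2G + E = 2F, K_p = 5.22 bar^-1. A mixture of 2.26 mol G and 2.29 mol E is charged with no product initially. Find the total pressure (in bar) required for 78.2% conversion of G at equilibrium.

P = 6.43 bar

Basis: 2.26 mol G initially; let X = conversion of G. Extent ξ = 1.13X.
Mole table: n_G = 2.26 − 2.26X; n_E = 2.29 − 1.13X; n_F = 2.26X.
Summing: n_T = 4.55 − 1.13X.
K_p = p_F^2 / (p_G^2 p_E) with p_i = (n_i/n_T)·P.
At X = 0.782: the mole-fraction product g(X) = Π y_i^ν_i = 33.55. Since K_p = g(X)·P^{-1}, P = (g/K_p)^(1/1) = (33.55/5.22)^(1/1) = 6.43 bar.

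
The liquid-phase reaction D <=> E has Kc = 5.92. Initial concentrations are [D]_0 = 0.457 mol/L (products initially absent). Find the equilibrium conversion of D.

X = 0.855

Let X = conversion of D; extent ξ = 0.457·X mol/L.
Concentrations: [D] = 0.457 − 0.457X; [E] = 0.457X.
Kc = [E] / ([D]).
This equals 5.92 at X = 0.855 (the root in 0 < X < 1).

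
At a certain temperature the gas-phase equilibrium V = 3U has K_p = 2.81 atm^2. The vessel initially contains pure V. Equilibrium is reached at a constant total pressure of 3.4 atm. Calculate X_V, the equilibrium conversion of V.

X = 0.247

Let X = conversion of V (basis 1 mol V); extent of reaction ξ = X.
At extent ξ: n_V = 1 − X; n_U = 3X.
Total moles n_T = 1 + 2X.
With p_i = (n_i/n_T)P, K_p = p_U^3 / (p_V).
Substituting and setting equal to 2.81 atm^2 gives a polynomial in X; the root in (0,1) is X = 0.247.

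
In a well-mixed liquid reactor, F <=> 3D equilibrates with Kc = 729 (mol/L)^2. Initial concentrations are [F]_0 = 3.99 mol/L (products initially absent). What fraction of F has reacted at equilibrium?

Let X = conversion of F; extent ξ = 3.99·X mol/L.
Concentrations: [F] = 3.99 − 3.99X; [D] = 12X.
Kc = [D]^3 / ([F]).
Solving Kc = 729 for X ∈ (0,1): X = 0.751.

X = 0.751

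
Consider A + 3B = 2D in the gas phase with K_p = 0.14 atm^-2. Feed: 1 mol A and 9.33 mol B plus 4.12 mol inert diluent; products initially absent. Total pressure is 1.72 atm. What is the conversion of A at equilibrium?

X = 0.415

Take 1 mol A as basis and let X be its fractional conversion, so ξ = X.
Moles: n_A = 1 − X; n_B = 9.33 − 3X; n_D = 2X; n_I = 4.12 (inert).
n_T = Σnᵢ = 14.4 − 2X.
y_i = n_i/n_T, p_i = y_i·P. K_p = p_D^2 / (p_A p_B^3).
Setting this equal to 0.14 atm^-2 and taking the physical root (0 < X < 1) gives X = 0.415.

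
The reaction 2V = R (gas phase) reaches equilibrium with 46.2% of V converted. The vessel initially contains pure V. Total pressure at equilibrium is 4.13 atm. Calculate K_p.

K_p = 0.149 atm^-1

Basis: 1 mol V initially; let X = conversion of V. Extent ξ = 0.5X.
Species balance: n_V = 1 − X; n_R = 0.5X.
n_T = Σnᵢ = 1 − 0.5X.
At X = 0.462: n_V = 0.538, n_R = 0.231, n_T = 0.769.
p_i = (n_i/n_T)·P. K_p = p_R / (p_V^2) = 0.149 atm^-1.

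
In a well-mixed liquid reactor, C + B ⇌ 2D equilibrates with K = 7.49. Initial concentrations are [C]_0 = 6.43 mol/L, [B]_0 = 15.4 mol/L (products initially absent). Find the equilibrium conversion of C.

X = 0.791

Let X = conversion of C; extent ξ = 6.43·X mol/L.
Concentrations: [C] = 6.43 − 6.43X; [B] = 15.4 − 6.43X; [D] = 12.9X.
K = [D]^2 / ([C] [B]).
Equating to 7.49: the physical root is X = 0.791.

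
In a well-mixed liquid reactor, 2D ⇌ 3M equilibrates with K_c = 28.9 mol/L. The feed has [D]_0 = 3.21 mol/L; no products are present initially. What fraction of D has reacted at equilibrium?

X = 0.667

Let X = conversion of D; extent ξ = 3.21X/2 mol/L.
Concentrations: [D] = 3.21 − 3.21X; [M] = 4.81X.
K_c = [M]^3 / ([D]^2).
Equating to 28.9 mol/L: the physical root is X = 0.667.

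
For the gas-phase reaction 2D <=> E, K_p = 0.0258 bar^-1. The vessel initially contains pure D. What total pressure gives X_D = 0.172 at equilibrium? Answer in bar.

Take 1 mol D as basis and let X be its fractional conversion, so ξ = 0.5X.
Moles: n_D = 1 − X; n_E = 0.5X.
n_T = Σnᵢ = 1 − 0.5X.
K_p = p_E / (p_D^2) with p_i = (n_i/n_T)·P.
At X = 0.172: the mole-fraction product g(X) = Π y_i^ν_i = 0.1147. Since K_p = g(X)·P^{-1}, P = (g/K_p)^(1/1) = (0.1147/0.0258)^(1/1) = 4.44 bar.

P = 4.44 bar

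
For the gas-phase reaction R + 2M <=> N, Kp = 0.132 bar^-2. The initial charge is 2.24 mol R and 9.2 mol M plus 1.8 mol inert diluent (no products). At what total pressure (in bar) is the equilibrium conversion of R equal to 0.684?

Let X = conversion of R (basis 2.24 mol R); extent of reaction ξ = 2.24X.
At extent ξ: n_R = 2.24 − 2.24X; n_M = 9.2 − 4.48X; n_N = 2.24X; n_I = 1.8 (inert).
n_T = Σnᵢ = 13.2 − 4.48X.
Kp = p_N / (p_R p_M^2) with p_i = (n_i/n_T)·P.
At X = 0.684: the mole-fraction product g(X) = Π y_i^ν_i = 5.953. Since Kp = g(X)·P^{-2}, P = (g/Kp)^(1/2) = (5.953/0.132)^(1/2) = 6.72 bar.

P = 6.72 bar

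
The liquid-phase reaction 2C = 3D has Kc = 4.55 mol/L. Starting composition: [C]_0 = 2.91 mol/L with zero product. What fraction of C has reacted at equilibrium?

X = 0.492

Let X = conversion of C; extent ξ = 2.91X/2 mol/L.
Concentrations: [C] = 2.91 − 2.91X; [D] = 4.37X.
Kc = [D]^3 / ([C]^2).
Setting equal to 4.55 and solving for X on (0,1) gives X = 0.492.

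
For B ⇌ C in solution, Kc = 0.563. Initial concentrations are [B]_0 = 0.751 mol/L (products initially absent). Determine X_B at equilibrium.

Let X = conversion of B; extent ξ = 0.751·X mol/L.
Concentrations: [B] = 0.751 − 0.751X; [C] = 0.751X.
Kc = [C] / ([B]).
Solving Kc = 0.563 for X ∈ (0,1): X = 0.360.

X = 0.360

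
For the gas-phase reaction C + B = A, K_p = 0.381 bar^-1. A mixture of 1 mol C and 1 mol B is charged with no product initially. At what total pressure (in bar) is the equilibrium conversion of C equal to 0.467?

Take 1 mol C as basis and let X be its fractional conversion, so ξ = X.
Moles: n_C = 1 − X; n_B = 1 − X; n_A = X.
Summing: n_T = 2 − X.
K_p = p_A / (p_C p_B) with p_i = (n_i/n_T)·P.
At X = 0.467: the mole-fraction product g(X) = Π y_i^ν_i = 2.52. Since K_p = g(X)·P^{-1}, P = (g/K_p)^(1/1) = (2.52/0.381)^(1/1) = 6.61 bar.

P = 6.61 bar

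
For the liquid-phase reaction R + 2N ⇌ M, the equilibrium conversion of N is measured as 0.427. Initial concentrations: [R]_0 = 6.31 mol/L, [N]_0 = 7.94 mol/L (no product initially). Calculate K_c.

Let X = conversion of N.
Concentrations: [R] = 6.31 − 3.97X; [N] = 7.94 − 7.94X; [M] = 3.97X.
At X = 0.427: [R] = 4.61, [N] = 4.55, [M] = 1.7.
K_c = [M] / ([R] [N]^2) = 0.0177 (mol/L)^-2.

K_c = 0.0177 (mol/L)^-2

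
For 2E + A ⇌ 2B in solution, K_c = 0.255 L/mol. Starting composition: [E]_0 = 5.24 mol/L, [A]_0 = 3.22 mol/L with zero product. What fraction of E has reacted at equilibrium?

X = 0.423

Let X = conversion of E; extent ξ = 5.24X/2 mol/L.
Concentrations: [E] = 5.24 − 5.24X; [A] = 3.22 − 2.62X; [B] = 5.24X.
K_c = [B]^2 / ([E]^2 [A]).
This equals 0.255 at X = 0.423 (the root in 0 < X < 1).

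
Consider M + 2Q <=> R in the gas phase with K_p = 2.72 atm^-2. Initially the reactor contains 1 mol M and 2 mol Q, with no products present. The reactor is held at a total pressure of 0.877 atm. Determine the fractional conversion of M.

Let X = conversion of M (basis 1 mol M); extent of reaction ξ = X.
At extent ξ: n_M = 1 − X; n_Q = 2 − 2X; n_R = X.
Summing: n_T = 3 − 2X.
Mole fractions y_i = n_i/n_T; K_p = p_R / (p_M p_Q^2) with p_i = y_i·P.
Substituting and setting equal to 2.72 atm^-2 gives a polynomial in X; the root in (0,1) is X = 0.388.

X = 0.388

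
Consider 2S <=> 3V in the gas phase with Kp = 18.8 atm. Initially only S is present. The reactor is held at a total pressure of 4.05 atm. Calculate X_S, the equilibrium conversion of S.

X = 0.629

Take 1 mol S as basis and let X be its fractional conversion, so ξ = 0.5X.
Species balance: n_S = 1 − X; n_V = 1.5X.
Total moles n_T = 1 + 0.5X.
Mole fractions y_i = n_i/n_T; Kp = p_V^3 / (p_S^2) with p_i = y_i·P.
Substituting and setting equal to 18.8 atm gives a polynomial in X; the root in (0,1) is X = 0.629.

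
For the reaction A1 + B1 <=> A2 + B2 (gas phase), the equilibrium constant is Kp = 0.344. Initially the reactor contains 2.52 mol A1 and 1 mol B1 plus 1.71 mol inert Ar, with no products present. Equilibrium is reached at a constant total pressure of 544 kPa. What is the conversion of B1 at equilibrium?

Basis: 1 mol B1 initially; let X = conversion of B1. Extent ξ = X.
Moles: n_A1 = 2.52 − X; n_B1 = 1 − X; n_A2 = X; n_B2 = X; n_I = 1.71 (inert).
Total moles n_T = 5.23 (Δν = 0, constant).
Mole fractions y_i = n_i/n_T; Kp = p_A2 p_B2 / (p_A1 p_B1) with p_i = y_i·P.
Setting this equal to 0.344 and taking the physical root (0 < X < 1) gives X = 0.551.

X = 0.551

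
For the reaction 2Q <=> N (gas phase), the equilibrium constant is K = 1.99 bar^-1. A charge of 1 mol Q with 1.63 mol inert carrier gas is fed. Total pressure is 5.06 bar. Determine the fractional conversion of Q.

Basis: 1 mol Q initially; let X = conversion of Q. Extent ξ = 0.5X.
Species balance: n_Q = 1 − X; n_N = 0.5X; n_I = 1.63 (inert).
n_T = Σnᵢ = 2.63 − 0.5X.
With p_i = (n_i/n_T)P, K = p_N / (p_Q^2).
Setting this equal to 1.99 bar^-1 and taking the physical root (0 < X < 1) gives X = 0.716.

X = 0.716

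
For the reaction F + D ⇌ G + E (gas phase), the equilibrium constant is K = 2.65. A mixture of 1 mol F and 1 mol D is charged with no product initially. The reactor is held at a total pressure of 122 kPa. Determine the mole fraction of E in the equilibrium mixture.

Take 1 mol F as basis and let X be its fractional conversion, so ξ = X.
Mole table: n_F = 1 − X; n_D = 1 − X; n_G = X; n_E = X.
Total moles n_T = 2 (Δν = 0, constant).
Mole fractions y_i = n_i/n_T; K = p_G p_E / (p_F p_D) with p_i = y_i·P.
This yields a degree-2 equation in X; solving on (0,1), X = 0.619.
Then n_E = 0.619, n_T = 2, so y_E = 0.310.

y_E = 0.310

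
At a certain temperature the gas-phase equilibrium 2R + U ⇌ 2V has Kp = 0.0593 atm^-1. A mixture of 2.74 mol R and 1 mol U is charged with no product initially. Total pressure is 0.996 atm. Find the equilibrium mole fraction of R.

Basis: 1 mol U initially; let X = conversion of U. Extent ξ = X.
Moles: n_R = 2.74 − 2X; n_U = 1 − X; n_V = 2X.
Summing: n_T = 3.74 − X.
With p_i = (n_i/n_T)P, Kp = p_V^2 / (p_R^2 p_U).
Setting this equal to 0.0593 atm^-1 and taking the physical root (0 < X < 1) gives X = 0.145.
Then n_R = 2.45, n_T = 3.59, so y_R = 0.681.

y_R = 0.681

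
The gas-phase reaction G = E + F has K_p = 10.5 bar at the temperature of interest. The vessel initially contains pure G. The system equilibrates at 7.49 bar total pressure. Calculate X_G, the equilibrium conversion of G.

X = 0.764

Take 1 mol G as basis and let X be its fractional conversion, so ξ = X.
Mole table: n_G = 1 − X; n_E = X; n_F = X.
Total moles n_T = 1 + X.
Mole fractions y_i = n_i/n_T; K_p = p_E p_F / (p_G) with p_i = y_i·P.
This yields a degree-2 equation in X; solving on (0,1), X = 0.764.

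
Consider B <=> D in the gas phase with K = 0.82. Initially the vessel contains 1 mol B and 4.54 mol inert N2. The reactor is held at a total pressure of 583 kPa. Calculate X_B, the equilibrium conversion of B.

Let X = conversion of B (basis 1 mol B); extent of reaction ξ = X.
Species balance: n_B = 1 − X; n_D = X; n_I = 4.54 (inert).
Since Δν = 0, n_T = 5.54 throughout.
With p_i = (n_i/n_T)P, K = p_D / (p_B).
Substituting and setting equal to 0.82 gives a polynomial in X; the root in (0,1) is X = 0.451.

X = 0.451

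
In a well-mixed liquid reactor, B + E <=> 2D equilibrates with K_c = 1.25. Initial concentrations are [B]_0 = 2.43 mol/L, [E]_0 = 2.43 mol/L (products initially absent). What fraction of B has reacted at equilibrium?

X = 0.359

Let X = conversion of B; extent ξ = 2.43·X mol/L.
Concentrations: [B] = 2.43 − 2.43X; [E] = 2.43 − 2.43X; [D] = 4.86X.
K_c = [D]^2 / ([B] [E]).
Solving K_c = 1.25 for X ∈ (0,1): X = 0.359.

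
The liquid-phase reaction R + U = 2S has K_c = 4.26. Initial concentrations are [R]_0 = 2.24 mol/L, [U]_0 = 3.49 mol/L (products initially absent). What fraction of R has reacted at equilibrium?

X = 0.618

Let X = conversion of R; extent ξ = 2.24·X mol/L.
Concentrations: [R] = 2.24 − 2.24X; [U] = 3.49 − 2.24X; [S] = 4.48X.
K_c = [S]^2 / ([R] [U]).
Equating to 4.26: the physical root is X = 0.618.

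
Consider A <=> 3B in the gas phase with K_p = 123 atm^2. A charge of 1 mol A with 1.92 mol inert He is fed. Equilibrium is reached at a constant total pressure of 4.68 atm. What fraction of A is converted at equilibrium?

Basis: 1 mol A initially; let X = conversion of A. Extent ξ = X.
Species balance: n_A = 1 − X; n_B = 3X; n_I = 1.92 (inert).
Total moles n_T = 2.92 + 2X.
With p_i = (n_i/n_T)P, K_p = p_B^3 / (p_A).
Substituting and setting equal to 123 atm^2 gives a polynomial in X; the root in (0,1) is X = 0.859.

X = 0.859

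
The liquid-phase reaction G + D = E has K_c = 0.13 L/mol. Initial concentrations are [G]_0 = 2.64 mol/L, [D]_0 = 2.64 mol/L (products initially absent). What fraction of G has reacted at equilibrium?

Let X = conversion of G; extent ξ = 2.64·X mol/L.
Concentrations: [G] = 2.64 − 2.64X; [D] = 2.64 − 2.64X; [E] = 2.64X.
K_c = [E] / ([G] [D]).
This equals 0.13 at X = 0.213 (the root in 0 < X < 1).

X = 0.213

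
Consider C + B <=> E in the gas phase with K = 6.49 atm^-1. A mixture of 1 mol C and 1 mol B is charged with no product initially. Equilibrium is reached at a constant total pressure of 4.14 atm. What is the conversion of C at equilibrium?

Let X = conversion of C (basis 1 mol C); extent of reaction ξ = X.
At extent ξ: n_C = 1 − X; n_B = 1 − X; n_E = X.
n_T = Σnᵢ = 2 − X.
y_i = n_i/n_T, p_i = y_i·P. K = p_E / (p_C p_B).
This yields a degree-2 equation in X; solving on (0,1), X = 0.811.

X = 0.811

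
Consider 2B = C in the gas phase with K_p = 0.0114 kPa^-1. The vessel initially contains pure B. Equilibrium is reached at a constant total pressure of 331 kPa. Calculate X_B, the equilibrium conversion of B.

X = 0.751

Take 1 mol B as basis and let X be its fractional conversion, so ξ = 0.5X.
Mole table: n_B = 1 − X; n_C = 0.5X.
n_T = Σnᵢ = 1 − 0.5X.
Mole fractions y_i = n_i/n_T; K_p = p_C / (p_B^2) with p_i = y_i·P.
Equating to 0.0114 kPa^-1 and solving on 0 < X < 1: X = 0.751.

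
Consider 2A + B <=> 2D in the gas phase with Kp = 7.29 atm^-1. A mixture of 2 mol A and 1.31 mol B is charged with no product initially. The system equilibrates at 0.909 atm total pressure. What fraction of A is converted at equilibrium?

X = 0.572

Let X = conversion of A (basis 2 mol A); extent of reaction ξ = X.
Species balance: n_A = 2 − 2X; n_B = 1.31 − X; n_D = 2X.
Summing: n_T = 3.31 − X.
With p_i = (n_i/n_T)P, Kp = p_D^2 / (p_A^2 p_B).
Substituting and setting equal to 7.29 atm^-1 gives a polynomial in X; the root in (0,1) is X = 0.572.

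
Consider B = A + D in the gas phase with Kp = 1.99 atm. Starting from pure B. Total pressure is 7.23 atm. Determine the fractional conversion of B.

X = 0.465

Take 1 mol B as basis and let X be its fractional conversion, so ξ = X.
At extent ξ: n_B = 1 − X; n_A = X; n_D = X.
n_T = Σnᵢ = 1 + X.
Mole fractions y_i = n_i/n_T; Kp = p_A p_D / (p_B) with p_i = y_i·P.
Substituting and setting equal to 1.99 atm gives a polynomial in X; the root in (0,1) is X = 0.465.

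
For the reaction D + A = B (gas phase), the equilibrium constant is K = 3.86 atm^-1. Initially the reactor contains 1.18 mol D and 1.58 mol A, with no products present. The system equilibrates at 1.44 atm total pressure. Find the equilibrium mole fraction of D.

y_D = 0.190

Let X = conversion of D (basis 1.18 mol D); extent of reaction ξ = 1.18X.
Moles: n_D = 1.18 − 1.18X; n_A = 1.58 − 1.18X; n_B = 1.18X.
Summing: n_T = 2.76 − 1.18X.
With p_i = (n_i/n_T)P, K = p_B / (p_D p_A).
Equating to 3.86 atm^-1 and solving on 0 < X < 1: X = 0.687.
Then n_D = 0.369, n_T = 1.95, so y_D = 0.190.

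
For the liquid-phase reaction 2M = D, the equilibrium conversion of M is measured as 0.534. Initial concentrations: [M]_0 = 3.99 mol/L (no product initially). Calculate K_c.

Let X = conversion of M.
Concentrations: [M] = 3.99 − 3.99X; [D] = 2X.
At X = 0.534: [M] = 1.86, [D] = 1.07.
K_c = [D] / ([M]^2) = 0.308 L/mol.

K_c = 0.308 L/mol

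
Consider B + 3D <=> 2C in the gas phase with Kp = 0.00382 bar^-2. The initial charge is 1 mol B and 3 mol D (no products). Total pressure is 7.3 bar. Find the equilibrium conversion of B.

X = 0.206

Let X = conversion of B (basis 1 mol B); extent of reaction ξ = X.
Species balance: n_B = 1 − X; n_D = 3 − 3X; n_C = 2X.
Total moles n_T = 4 − 2X.
y_i = n_i/n_T, p_i = y_i·P. Kp = p_C^2 / (p_B p_D^3).
Equating to 0.00382 bar^-2 and solving on 0 < X < 1: X = 0.206.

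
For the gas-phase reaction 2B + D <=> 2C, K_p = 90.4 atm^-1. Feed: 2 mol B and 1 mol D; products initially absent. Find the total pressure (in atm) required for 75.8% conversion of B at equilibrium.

Let X = conversion of B (basis 2 mol B); extent of reaction ξ = X.
At extent ξ: n_B = 2 − 2X; n_D = 1 − X; n_C = 2X.
n_T = Σnᵢ = 3 − X.
K_p = p_C^2 / (p_B^2 p_D) with p_i = (n_i/n_T)·P.
At X = 0.758: the mole-fraction product g(X) = Π y_i^ν_i = 90.89. Since K_p = g(X)·P^{-1}, P = (g/K_p)^(1/1) = (90.89/90.4)^(1/1) = 1.01 atm.

P = 1.01 atm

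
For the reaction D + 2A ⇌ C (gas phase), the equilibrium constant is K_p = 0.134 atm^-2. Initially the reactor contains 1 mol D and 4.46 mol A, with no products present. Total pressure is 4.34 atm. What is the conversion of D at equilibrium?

Let X = conversion of D (basis 1 mol D); extent of reaction ξ = X.
Moles: n_D = 1 − X; n_A = 4.46 − 2X; n_C = X.
Summing: n_T = 5.46 − 2X.
With p_i = (n_i/n_T)P, K_p = p_C / (p_D p_A^2).
Setting this equal to 0.134 atm^-2 and taking the physical root (0 < X < 1) gives X = 0.597.

X = 0.597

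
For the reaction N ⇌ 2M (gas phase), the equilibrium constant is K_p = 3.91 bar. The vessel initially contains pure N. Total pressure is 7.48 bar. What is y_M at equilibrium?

y_M = 0.507

Let X = conversion of N (basis 1 mol N); extent of reaction ξ = X.
Species balance: n_N = 1 − X; n_M = 2X.
n_T = Σnᵢ = 1 + X.
With p_i = (n_i/n_T)P, K_p = p_M^2 / (p_N).
Equating to 3.91 bar and solving on 0 < X < 1: X = 0.340.
Then n_M = 0.68, n_T = 1.34, so y_M = 0.507.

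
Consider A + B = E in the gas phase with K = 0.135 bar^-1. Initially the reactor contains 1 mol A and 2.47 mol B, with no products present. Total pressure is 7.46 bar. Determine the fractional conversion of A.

X = 0.404

Take 1 mol A as basis and let X be its fractional conversion, so ξ = X.
Mole table: n_A = 1 − X; n_B = 2.47 − X; n_E = X.
Total moles n_T = 3.47 − X.
y_i = n_i/n_T, p_i = y_i·P. K = p_E / (p_A p_B).
This yields a degree-2 equation in X; solving on (0,1), X = 0.404.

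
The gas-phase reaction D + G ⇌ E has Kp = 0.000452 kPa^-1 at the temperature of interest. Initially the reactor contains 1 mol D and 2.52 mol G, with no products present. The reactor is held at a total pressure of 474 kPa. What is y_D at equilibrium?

y_D = 0.256

Basis: 1 mol D initially; let X = conversion of D. Extent ξ = X.
Species balance: n_D = 1 − X; n_G = 2.52 − X; n_E = X.
n_T = Σnᵢ = 3.52 − X.
With p_i = (n_i/n_T)P, Kp = p_E / (p_D p_G).
This yields a degree-2 equation in X; solving on (0,1), X = 0.131.
Then n_D = 0.869, n_T = 3.39, so y_D = 0.256.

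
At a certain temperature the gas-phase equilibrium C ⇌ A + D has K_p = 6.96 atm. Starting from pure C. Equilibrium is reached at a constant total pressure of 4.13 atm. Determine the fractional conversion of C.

Let X = conversion of C (basis 1 mol C); extent of reaction ξ = X.
Mole table: n_C = 1 − X; n_A = X; n_D = X.
n_T = Σnᵢ = 1 + X.
With p_i = (n_i/n_T)P, K_p = p_A p_D / (p_C).
Substituting and setting equal to 6.96 atm gives a polynomial in X; the root in (0,1) is X = 0.792.

X = 0.792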